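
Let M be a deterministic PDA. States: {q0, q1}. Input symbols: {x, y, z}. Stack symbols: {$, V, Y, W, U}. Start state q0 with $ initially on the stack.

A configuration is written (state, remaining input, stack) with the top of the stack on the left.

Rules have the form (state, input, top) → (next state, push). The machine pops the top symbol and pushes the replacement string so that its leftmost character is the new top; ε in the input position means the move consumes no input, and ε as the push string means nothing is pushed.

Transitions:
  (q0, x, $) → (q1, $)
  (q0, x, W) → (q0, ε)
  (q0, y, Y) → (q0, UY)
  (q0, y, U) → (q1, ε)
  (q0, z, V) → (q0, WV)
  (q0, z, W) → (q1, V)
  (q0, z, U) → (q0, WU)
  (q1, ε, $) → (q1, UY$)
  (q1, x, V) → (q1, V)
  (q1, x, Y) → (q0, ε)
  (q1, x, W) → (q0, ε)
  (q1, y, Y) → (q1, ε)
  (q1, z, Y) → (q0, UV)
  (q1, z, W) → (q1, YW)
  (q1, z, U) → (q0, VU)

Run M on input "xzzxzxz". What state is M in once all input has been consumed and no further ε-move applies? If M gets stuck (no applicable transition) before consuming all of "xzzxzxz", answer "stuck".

(q0, xzzxzxz, $) ⊢ (q1, zzxzxz, $) ⊢ (q1, zzxzxz, UY$) ⊢ (q0, zxzxz, VUY$) ⊢ (q0, xzxz, WVUY$) ⊢ (q0, zxz, VUY$) ⊢ (q0, xz, WVUY$) ⊢ (q0, z, VUY$) ⊢ (q0, ε, WVUY$)
All input consumed; M is in state q0.

q0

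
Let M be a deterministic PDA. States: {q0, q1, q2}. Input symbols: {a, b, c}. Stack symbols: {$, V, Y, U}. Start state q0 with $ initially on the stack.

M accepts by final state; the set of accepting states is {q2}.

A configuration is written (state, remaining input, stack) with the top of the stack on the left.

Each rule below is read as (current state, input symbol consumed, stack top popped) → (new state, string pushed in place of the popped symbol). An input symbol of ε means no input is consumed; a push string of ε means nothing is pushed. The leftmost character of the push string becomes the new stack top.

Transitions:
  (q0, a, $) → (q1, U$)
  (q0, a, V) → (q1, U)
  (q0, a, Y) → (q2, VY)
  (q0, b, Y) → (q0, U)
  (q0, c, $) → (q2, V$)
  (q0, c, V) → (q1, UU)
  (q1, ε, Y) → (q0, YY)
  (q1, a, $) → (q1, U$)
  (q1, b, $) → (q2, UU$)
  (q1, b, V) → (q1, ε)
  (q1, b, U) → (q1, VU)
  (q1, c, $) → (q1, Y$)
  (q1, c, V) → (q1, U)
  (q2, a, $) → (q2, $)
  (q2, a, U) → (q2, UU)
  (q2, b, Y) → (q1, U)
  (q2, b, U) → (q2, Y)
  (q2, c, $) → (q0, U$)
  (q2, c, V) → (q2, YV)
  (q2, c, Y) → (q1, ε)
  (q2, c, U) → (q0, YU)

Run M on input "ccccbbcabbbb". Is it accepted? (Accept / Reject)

Reject

(q0, ccccbbcabbbb, $)
  read c, top $: go to q2, push V$ → (q2, cccbbcabbbb, V$)
  read c, top V: go to q2, push YV → (q2, ccbbcabbbb, YV$)
  read c, top Y: go to q1, push ε → (q1, cbbcabbbb, V$)
  read c, top V: go to q1, push U → (q1, bbcabbbb, U$)
  read b, top U: go to q1, push VU → (q1, bcabbbb, VU$)
  read b, top V: go to q1, push ε → (q1, cabbbb, U$)
No transition applies at (q1, cabbbb, U$); input not fully consumed.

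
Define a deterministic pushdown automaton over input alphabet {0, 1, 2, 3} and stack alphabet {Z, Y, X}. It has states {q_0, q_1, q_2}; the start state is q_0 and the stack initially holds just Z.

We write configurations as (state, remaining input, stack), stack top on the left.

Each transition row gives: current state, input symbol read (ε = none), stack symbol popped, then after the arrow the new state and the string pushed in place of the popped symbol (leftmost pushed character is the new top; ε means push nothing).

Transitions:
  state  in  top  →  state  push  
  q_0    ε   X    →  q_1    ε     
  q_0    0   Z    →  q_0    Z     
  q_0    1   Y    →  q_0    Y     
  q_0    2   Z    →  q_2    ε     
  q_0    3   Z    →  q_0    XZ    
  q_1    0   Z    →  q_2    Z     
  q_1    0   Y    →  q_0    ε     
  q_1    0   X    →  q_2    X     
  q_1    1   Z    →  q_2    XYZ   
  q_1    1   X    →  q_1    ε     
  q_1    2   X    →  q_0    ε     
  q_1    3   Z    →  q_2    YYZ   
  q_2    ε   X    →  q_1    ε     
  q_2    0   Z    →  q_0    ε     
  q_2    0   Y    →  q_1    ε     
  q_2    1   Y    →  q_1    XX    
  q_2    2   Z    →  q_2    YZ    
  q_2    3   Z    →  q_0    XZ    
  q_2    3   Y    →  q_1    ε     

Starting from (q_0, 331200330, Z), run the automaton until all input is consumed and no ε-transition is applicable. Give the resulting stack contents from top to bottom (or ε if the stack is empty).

(q_0, 331200330, Z) ⊢ (q_0, 31200330, XZ) ⊢ (q_1, 31200330, Z) ⊢ (q_2, 1200330, YYZ) ⊢ (q_1, 200330, XXYZ) ⊢ (q_0, 00330, XYZ) ⊢ (q_1, 00330, YZ) ⊢ (q_0, 0330, Z) ⊢ (q_0, 330, Z) ⊢ (q_0, 30, XZ) ⊢ (q_1, 30, Z) ⊢ (q_2, 0, YYZ) ⊢ (q_1, ε, YZ)
All input consumed in state q_1 with stack YZ.

YZ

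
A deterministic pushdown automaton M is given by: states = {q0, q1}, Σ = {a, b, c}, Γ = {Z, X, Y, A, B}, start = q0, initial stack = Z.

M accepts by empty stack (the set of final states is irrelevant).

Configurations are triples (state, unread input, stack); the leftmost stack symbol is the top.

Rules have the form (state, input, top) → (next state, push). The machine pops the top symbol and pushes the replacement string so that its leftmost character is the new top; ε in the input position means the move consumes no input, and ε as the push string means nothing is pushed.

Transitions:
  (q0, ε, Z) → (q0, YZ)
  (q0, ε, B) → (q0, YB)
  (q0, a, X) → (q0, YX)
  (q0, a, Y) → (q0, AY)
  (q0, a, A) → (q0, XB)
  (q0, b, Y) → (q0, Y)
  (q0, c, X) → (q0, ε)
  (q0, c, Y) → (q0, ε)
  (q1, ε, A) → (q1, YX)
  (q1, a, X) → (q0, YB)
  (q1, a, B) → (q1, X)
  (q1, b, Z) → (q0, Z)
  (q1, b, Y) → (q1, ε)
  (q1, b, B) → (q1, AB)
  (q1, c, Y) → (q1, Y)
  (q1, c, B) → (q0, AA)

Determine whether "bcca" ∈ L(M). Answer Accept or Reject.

Reject

(q0, bcca, Z)
  ε-move, top Z: go to q0, push YZ → (q0, bcca, YZ)
  read b, top Y: go to q0, push Y → (q0, cca, YZ)
  read c, top Y: go to q0, push ε → (q0, ca, Z)
  ε-move, top Z: go to q0, push YZ → (q0, ca, YZ)
  read c, top Y: go to q0, push ε → (q0, a, Z)
  ε-move, top Z: go to q0, push YZ → (q0, a, YZ)
  read a, top Y: go to q0, push AY → (q0, ε, AYZ)
All input consumed; stack is AYZ, not empty, and no further ε-move applies.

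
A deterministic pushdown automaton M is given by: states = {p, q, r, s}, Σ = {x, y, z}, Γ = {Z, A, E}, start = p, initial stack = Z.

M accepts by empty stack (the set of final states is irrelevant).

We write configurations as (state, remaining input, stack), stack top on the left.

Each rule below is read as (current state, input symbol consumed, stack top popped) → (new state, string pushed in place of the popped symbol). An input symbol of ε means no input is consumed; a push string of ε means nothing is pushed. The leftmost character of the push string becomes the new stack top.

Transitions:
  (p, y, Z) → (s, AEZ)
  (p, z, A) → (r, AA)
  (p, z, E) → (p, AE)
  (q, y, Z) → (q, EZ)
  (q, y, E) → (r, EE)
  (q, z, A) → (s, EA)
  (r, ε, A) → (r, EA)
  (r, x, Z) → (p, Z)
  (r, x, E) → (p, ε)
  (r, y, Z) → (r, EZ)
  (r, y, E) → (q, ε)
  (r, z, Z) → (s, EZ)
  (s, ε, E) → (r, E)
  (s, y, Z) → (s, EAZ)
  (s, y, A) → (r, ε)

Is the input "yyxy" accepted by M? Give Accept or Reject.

Reject

(p, yyxy, Z)
  read y, top Z: go to s, push AEZ → (s, yxy, AEZ)
  read y, top A: go to r, push ε → (r, xy, EZ)
  read x, top E: go to p, push ε → (p, y, Z)
  read y, top Z: go to s, push AEZ → (s, ε, AEZ)
All input consumed; stack is AEZ, not empty, and no further ε-move applies.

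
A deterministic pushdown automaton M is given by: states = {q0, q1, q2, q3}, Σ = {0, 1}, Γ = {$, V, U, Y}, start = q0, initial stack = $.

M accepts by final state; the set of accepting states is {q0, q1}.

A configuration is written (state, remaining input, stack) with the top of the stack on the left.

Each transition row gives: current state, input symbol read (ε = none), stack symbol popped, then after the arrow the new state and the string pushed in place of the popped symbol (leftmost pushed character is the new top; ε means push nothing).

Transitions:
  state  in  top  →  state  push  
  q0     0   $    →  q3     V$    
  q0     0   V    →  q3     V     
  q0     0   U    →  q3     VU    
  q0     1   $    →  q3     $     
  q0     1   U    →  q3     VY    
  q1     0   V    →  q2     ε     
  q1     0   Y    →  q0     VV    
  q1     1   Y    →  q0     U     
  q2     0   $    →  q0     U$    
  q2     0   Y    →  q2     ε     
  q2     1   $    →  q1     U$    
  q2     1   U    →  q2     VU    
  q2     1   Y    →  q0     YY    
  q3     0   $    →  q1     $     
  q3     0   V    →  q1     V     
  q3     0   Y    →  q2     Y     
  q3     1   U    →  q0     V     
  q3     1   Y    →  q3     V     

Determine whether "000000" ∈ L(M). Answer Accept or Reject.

(q0, 000000, $)
  read 0, top $: go to q3, push V$ → (q3, 00000, V$)
  read 0, top V: go to q1, push V → (q1, 0000, V$)
  read 0, top V: go to q2, push ε → (q2, 000, $)
  read 0, top $: go to q0, push U$ → (q0, 00, U$)
  read 0, top U: go to q3, push VU → (q3, 0, VU$)
  read 0, top V: go to q1, push V → (q1, ε, VU$)
All input consumed; state q1 ∈ F.

Accept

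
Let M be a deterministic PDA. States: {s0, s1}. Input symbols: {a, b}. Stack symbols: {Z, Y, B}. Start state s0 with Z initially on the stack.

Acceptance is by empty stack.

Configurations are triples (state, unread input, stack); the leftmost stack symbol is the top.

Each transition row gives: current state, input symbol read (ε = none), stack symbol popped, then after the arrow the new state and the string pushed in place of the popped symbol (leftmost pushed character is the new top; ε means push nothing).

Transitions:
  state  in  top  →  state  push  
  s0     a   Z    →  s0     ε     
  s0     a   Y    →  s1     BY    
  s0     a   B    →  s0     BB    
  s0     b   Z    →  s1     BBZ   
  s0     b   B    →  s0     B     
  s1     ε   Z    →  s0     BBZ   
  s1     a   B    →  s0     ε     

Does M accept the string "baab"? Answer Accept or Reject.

Reject

(s0, baab, Z) ⊢ (s1, aab, BBZ) ⊢ (s0, ab, BZ) ⊢ (s0, b, BBZ) ⊢ (s0, ε, BBZ)
All input consumed; stack is BBZ, not empty, and no further ε-move applies.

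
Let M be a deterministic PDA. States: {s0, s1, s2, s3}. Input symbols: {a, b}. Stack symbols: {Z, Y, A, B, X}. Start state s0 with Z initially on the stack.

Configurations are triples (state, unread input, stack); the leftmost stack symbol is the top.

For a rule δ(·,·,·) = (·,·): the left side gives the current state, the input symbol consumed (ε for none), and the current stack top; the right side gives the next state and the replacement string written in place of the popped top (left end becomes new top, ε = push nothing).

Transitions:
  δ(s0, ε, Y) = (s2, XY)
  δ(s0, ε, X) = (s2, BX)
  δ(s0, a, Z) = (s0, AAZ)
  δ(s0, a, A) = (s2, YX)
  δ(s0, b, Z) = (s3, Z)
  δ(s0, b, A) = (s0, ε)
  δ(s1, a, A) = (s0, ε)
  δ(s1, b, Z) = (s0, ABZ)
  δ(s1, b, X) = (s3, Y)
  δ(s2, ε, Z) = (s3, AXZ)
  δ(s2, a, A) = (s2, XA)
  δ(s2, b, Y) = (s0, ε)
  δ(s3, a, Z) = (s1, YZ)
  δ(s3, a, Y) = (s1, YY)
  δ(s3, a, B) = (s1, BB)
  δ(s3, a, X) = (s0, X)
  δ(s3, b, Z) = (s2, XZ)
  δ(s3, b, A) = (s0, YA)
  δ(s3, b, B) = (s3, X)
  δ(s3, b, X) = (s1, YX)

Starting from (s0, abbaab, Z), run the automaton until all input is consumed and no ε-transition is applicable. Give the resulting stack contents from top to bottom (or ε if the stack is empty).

BXAZ

(s0, abbaab, Z) ⊢ (s0, bbaab, AAZ) ⊢ (s0, baab, AZ) ⊢ (s0, aab, Z) ⊢ (s0, ab, AAZ) ⊢ (s2, b, YXAZ) ⊢ (s0, ε, XAZ) ⊢ (s2, ε, BXAZ)
All input consumed in state s2 with stack BXAZ.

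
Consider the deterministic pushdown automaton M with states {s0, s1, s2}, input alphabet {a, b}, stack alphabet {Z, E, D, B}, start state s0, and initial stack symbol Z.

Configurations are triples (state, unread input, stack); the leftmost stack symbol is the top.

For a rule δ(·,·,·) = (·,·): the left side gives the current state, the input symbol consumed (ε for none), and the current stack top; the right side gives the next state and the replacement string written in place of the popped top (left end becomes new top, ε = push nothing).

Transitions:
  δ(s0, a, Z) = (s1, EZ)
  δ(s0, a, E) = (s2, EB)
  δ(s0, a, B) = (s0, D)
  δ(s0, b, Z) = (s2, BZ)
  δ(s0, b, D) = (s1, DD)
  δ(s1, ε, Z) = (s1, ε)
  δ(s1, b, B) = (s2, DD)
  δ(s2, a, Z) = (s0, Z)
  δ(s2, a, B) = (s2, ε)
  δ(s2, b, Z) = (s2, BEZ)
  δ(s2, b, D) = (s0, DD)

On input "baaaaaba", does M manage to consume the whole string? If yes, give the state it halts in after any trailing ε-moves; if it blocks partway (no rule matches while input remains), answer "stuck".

stuck

(s0, baaaaaba, Z) ⊢ (s2, aaaaaba, BZ) ⊢ (s2, aaaaba, Z) ⊢ (s0, aaaba, Z) ⊢ (s1, aaba, EZ)
No transition for (s1, a, top E); M blocks with input aaba remaining.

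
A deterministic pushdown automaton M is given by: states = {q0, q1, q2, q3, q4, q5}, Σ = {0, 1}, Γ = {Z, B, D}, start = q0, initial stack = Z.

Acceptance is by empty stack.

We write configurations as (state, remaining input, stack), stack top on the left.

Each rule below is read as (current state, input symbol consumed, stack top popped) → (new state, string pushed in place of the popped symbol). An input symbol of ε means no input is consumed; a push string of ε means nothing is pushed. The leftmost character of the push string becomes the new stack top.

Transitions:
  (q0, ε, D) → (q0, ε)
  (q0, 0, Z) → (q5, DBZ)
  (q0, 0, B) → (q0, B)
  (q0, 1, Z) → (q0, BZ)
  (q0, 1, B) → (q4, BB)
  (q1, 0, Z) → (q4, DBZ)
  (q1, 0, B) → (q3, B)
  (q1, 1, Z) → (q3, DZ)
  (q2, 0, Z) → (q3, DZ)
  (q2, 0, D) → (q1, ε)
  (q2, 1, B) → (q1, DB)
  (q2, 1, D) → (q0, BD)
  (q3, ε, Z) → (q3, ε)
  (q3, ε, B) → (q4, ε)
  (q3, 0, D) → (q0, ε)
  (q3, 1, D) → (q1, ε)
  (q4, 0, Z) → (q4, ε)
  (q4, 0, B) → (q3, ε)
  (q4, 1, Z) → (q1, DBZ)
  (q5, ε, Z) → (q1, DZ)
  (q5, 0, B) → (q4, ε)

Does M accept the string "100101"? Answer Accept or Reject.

Reject

(q0, 100101, Z) ⊢ (q0, 00101, BZ) ⊢ (q0, 0101, BZ) ⊢ (q0, 101, BZ) ⊢ (q4, 01, BBZ) ⊢ (q3, 1, BZ) ⊢ (q4, 1, Z) ⊢ (q1, ε, DBZ)
All input consumed; stack is DBZ, not empty, and no further ε-move applies.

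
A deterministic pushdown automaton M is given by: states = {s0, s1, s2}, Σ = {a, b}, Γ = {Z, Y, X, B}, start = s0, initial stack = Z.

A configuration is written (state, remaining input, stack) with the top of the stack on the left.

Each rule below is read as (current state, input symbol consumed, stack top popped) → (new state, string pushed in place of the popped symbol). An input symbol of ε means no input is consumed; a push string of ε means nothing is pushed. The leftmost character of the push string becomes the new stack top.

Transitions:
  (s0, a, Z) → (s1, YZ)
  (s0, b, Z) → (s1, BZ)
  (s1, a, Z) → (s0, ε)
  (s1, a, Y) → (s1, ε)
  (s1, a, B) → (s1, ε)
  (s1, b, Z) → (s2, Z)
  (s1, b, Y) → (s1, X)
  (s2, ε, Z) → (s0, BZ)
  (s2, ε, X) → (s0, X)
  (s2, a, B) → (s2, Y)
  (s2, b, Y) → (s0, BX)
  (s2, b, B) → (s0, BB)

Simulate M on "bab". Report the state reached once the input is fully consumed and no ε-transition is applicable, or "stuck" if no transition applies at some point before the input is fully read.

(s0, bab, Z) ⊢ (s1, ab, BZ) ⊢ (s1, b, Z) ⊢ (s2, ε, Z) ⊢ (s0, ε, BZ)
All input consumed; M is in state s0.

s0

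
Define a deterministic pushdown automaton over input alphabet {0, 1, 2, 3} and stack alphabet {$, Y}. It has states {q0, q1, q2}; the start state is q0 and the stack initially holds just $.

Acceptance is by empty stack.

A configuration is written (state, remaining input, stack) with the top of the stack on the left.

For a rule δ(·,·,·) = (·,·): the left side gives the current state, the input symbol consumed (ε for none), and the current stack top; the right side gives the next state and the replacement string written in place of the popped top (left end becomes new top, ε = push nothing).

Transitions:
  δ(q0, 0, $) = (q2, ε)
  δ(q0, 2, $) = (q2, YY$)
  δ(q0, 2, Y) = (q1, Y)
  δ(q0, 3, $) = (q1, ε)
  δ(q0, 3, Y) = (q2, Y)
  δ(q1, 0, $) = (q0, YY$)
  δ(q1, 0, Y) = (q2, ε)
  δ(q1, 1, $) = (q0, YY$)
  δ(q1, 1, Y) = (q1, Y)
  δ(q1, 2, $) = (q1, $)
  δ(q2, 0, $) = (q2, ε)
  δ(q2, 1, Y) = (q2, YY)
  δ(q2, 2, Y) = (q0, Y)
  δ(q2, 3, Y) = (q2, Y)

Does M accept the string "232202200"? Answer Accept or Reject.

Accept

(q0, 232202200, $) ⊢ (q2, 32202200, YY$) ⊢ (q2, 2202200, YY$) ⊢ (q0, 202200, YY$) ⊢ (q1, 02200, YY$) ⊢ (q2, 2200, Y$) ⊢ (q0, 200, Y$) ⊢ (q1, 00, Y$) ⊢ (q2, 0, $) ⊢ (q2, ε, ε)
All input consumed and the stack is empty.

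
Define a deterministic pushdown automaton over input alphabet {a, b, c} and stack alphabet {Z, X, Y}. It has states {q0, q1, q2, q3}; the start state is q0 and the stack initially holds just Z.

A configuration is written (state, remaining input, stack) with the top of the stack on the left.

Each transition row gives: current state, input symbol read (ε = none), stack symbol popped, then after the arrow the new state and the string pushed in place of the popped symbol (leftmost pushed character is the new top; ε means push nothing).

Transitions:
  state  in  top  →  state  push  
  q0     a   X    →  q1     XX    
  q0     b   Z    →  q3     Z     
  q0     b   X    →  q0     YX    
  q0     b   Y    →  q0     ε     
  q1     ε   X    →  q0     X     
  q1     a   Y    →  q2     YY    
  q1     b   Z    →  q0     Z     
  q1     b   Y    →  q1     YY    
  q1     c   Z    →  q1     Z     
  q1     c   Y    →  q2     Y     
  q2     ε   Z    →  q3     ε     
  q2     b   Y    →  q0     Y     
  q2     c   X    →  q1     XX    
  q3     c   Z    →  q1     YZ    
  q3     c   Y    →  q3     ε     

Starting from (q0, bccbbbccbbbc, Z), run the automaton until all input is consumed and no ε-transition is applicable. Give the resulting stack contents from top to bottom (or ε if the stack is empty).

(q0, bccbbbccbbbc, Z) ⊢ (q3, ccbbbccbbbc, Z) ⊢ (q1, cbbbccbbbc, YZ) ⊢ (q2, bbbccbbbc, YZ) ⊢ (q0, bbccbbbc, YZ) ⊢ (q0, bccbbbc, Z) ⊢ (q3, ccbbbc, Z) ⊢ (q1, cbbbc, YZ) ⊢ (q2, bbbc, YZ) ⊢ (q0, bbc, YZ) ⊢ (q0, bc, Z) ⊢ (q3, c, Z) ⊢ (q1, ε, YZ)
All input consumed in state q1 with stack YZ.

YZ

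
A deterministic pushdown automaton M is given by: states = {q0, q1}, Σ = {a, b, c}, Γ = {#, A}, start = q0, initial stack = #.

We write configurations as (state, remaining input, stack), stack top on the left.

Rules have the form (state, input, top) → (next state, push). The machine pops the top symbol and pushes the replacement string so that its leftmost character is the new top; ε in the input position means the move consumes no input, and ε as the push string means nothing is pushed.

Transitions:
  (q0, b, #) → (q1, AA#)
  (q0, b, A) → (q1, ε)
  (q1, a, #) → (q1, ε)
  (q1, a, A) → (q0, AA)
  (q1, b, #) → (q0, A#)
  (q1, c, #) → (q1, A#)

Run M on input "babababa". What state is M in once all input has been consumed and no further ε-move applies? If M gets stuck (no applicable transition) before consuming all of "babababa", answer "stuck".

q0

(q0, babababa, #)
  read b, top #: go to q1, push AA# → (q1, abababa, AA#)
  read a, top A: go to q0, push AA → (q0, bababa, AAA#)
  read b, top A: go to q1, push ε → (q1, ababa, AA#)
  read a, top A: go to q0, push AA → (q0, baba, AAA#)
  read b, top A: go to q1, push ε → (q1, aba, AA#)
  read a, top A: go to q0, push AA → (q0, ba, AAA#)
  read b, top A: go to q1, push ε → (q1, a, AA#)
  read a, top A: go to q0, push AA → (q0, ε, AAA#)
All input consumed; M is in state q0.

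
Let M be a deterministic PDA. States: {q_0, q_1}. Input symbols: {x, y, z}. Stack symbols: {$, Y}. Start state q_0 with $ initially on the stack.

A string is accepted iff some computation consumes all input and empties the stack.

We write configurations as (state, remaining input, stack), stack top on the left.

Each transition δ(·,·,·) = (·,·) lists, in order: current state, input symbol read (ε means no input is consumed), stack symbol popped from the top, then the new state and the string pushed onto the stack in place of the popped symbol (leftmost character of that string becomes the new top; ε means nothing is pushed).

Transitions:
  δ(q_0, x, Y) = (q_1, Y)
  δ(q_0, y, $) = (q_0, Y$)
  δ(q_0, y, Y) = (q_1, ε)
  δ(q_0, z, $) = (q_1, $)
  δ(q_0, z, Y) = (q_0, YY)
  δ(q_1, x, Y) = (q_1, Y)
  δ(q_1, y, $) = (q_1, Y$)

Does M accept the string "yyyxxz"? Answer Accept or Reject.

Reject

(q_0, yyyxxz, $) ⊢ (q_0, yyxxz, Y$) ⊢ (q_1, yxxz, $) ⊢ (q_1, xxz, Y$) ⊢ (q_1, xz, Y$) ⊢ (q_1, z, Y$)
No transition applies at (q_1, z, Y$); input not fully consumed.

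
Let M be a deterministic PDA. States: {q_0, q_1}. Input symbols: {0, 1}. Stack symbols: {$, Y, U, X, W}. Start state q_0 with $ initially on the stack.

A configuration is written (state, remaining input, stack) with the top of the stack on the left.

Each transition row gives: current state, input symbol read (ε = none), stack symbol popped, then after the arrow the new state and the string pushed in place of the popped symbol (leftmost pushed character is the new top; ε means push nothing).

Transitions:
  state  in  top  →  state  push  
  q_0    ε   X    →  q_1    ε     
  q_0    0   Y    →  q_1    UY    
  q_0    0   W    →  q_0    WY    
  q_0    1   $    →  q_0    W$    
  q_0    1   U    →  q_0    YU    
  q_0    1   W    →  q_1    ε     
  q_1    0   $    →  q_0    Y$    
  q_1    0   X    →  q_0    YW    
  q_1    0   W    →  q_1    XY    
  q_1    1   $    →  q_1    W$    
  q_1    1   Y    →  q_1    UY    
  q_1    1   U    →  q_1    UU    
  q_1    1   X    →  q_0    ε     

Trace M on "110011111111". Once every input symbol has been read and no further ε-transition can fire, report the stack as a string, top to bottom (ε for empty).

UUUUUUUUUY$

(q_0, 110011111111, $) ⊢ (q_0, 10011111111, W$) ⊢ (q_1, 0011111111, $) ⊢ (q_0, 011111111, Y$) ⊢ (q_1, 11111111, UY$) ⊢ (q_1, 1111111, UUY$) ⊢ (q_1, 111111, UUUY$) ⊢ (q_1, 11111, UUUUY$) ⊢ (q_1, 1111, UUUUUY$) ⊢ (q_1, 111, UUUUUUY$) ⊢ (q_1, 11, UUUUUUUY$) ⊢ (q_1, 1, UUUUUUUUY$) ⊢ (q_1, ε, UUUUUUUUUY$)
All input consumed in state q_1 with stack UUUUUUUUUY$.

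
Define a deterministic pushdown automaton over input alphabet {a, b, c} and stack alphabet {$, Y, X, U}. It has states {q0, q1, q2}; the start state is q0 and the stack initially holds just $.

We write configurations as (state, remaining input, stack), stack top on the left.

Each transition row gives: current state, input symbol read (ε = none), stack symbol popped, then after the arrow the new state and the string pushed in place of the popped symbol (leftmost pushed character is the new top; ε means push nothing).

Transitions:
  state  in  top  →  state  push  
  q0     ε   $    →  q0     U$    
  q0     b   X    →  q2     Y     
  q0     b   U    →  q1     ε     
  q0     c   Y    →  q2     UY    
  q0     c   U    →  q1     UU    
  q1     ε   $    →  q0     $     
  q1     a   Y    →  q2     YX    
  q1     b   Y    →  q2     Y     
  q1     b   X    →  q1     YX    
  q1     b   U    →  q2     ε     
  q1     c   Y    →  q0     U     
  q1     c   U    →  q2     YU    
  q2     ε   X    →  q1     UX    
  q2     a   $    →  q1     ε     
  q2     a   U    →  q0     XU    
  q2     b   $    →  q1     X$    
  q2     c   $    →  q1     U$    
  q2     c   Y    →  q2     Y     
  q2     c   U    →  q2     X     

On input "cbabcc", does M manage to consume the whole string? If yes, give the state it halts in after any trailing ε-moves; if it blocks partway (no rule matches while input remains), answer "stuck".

(q0, cbabcc, $)
  ε-move, top $: go to q0, push U$ → (q0, cbabcc, U$)
  read c, top U: go to q1, push UU → (q1, babcc, UU$)
  read b, top U: go to q2, push ε → (q2, abcc, U$)
  read a, top U: go to q0, push XU → (q0, bcc, XU$)
  read b, top X: go to q2, push Y → (q2, cc, YU$)
  read c, top Y: go to q2, push Y → (q2, c, YU$)
  read c, top Y: go to q2, push Y → (q2, ε, YU$)
All input consumed; M is in state q2.

q2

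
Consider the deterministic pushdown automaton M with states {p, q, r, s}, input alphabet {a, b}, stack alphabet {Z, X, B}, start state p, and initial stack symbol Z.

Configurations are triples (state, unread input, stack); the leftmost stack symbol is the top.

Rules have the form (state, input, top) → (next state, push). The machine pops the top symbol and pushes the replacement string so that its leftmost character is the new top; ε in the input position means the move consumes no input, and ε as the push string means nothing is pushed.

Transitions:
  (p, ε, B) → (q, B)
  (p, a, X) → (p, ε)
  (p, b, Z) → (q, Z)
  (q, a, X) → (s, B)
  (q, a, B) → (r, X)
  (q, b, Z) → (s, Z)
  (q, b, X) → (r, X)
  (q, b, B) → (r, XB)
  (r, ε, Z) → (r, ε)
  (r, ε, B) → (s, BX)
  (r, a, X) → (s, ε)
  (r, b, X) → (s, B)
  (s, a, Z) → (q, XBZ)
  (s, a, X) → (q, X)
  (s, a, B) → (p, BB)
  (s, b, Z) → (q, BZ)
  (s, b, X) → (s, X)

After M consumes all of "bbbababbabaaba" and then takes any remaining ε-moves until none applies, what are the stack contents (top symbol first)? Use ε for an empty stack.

BBBBBZ

(p, bbbababbabaaba, Z)
  read b, top Z: go to q, push Z → (q, bbababbabaaba, Z)
  read b, top Z: go to s, push Z → (s, bababbabaaba, Z)
  read b, top Z: go to q, push BZ → (q, ababbabaaba, BZ)
  read a, top B: go to r, push X → (r, babbabaaba, XZ)
  read b, top X: go to s, push B → (s, abbabaaba, BZ)
  read a, top B: go to p, push BB → (p, bbabaaba, BBZ)
  ε-move, top B: go to q, push B → (q, bbabaaba, BBZ)
  read b, top B: go to r, push XB → (r, babaaba, XBBZ)
  read b, top X: go to s, push B → (s, abaaba, BBBZ)
  read a, top B: go to p, push BB → (p, baaba, BBBBZ)
  ε-move, top B: go to q, push B → (q, baaba, BBBBZ)
  read b, top B: go to r, push XB → (r, aaba, XBBBBZ)
  read a, top X: go to s, push ε → (s, aba, BBBBZ)
  read a, top B: go to p, push BB → (p, ba, BBBBBZ)
  ε-move, top B: go to q, push B → (q, ba, BBBBBZ)
  read b, top B: go to r, push XB → (r, a, XBBBBBZ)
  read a, top X: go to s, push ε → (s, ε, BBBBBZ)
All input consumed in state s with stack BBBBBZ.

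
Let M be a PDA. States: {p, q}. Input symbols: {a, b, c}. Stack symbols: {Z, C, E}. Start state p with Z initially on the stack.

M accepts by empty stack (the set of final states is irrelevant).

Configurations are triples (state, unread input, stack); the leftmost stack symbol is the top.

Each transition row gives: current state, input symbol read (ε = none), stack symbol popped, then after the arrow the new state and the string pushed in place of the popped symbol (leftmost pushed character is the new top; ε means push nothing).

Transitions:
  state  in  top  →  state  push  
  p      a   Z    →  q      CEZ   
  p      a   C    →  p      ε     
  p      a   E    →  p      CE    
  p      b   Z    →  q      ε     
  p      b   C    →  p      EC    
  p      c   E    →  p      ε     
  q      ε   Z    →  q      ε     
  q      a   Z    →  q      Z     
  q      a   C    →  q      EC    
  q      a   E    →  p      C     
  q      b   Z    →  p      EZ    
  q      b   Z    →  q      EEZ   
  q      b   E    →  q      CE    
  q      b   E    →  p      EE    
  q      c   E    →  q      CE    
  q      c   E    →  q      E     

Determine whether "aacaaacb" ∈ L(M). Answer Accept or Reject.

One accepting computation: (p, aacaaacb, Z) ⊢ (q, acaaacb, CEZ) ⊢ (q, caaacb, ECEZ) ⊢ (q, aaacb, ECEZ) ⊢ (p, aacb, CCEZ) ⊢ (p, acb, CEZ) ⊢ (p, cb, EZ) ⊢ (p, b, Z) ⊢ (q, ε, ε)
All input consumed and the stack is empty.

Accept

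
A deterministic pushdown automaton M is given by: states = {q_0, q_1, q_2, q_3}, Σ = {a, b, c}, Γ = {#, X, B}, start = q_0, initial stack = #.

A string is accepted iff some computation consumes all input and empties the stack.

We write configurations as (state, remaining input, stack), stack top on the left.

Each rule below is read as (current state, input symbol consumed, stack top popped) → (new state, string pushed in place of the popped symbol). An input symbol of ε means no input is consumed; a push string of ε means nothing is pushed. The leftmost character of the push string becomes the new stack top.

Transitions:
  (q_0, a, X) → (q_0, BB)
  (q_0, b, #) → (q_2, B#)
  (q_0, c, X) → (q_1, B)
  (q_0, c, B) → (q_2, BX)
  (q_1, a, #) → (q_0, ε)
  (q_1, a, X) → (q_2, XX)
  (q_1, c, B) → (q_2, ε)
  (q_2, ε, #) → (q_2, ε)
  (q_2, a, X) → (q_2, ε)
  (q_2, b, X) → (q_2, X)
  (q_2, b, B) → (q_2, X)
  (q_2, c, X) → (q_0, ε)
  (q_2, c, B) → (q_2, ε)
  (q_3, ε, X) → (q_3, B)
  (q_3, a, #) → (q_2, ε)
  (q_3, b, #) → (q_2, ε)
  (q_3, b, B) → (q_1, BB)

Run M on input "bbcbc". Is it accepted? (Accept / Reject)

(q_0, bbcbc, #)
  read b, top #: go to q_2, push B# → (q_2, bcbc, B#)
  read b, top B: go to q_2, push X → (q_2, cbc, X#)
  read c, top X: go to q_0, push ε → (q_0, bc, #)
  read b, top #: go to q_2, push B# → (q_2, c, B#)
  read c, top B: go to q_2, push ε → (q_2, ε, #)
  ε-move, top #: go to q_2, push ε → (q_2, ε, ε)
All input consumed and the stack is empty.

Accept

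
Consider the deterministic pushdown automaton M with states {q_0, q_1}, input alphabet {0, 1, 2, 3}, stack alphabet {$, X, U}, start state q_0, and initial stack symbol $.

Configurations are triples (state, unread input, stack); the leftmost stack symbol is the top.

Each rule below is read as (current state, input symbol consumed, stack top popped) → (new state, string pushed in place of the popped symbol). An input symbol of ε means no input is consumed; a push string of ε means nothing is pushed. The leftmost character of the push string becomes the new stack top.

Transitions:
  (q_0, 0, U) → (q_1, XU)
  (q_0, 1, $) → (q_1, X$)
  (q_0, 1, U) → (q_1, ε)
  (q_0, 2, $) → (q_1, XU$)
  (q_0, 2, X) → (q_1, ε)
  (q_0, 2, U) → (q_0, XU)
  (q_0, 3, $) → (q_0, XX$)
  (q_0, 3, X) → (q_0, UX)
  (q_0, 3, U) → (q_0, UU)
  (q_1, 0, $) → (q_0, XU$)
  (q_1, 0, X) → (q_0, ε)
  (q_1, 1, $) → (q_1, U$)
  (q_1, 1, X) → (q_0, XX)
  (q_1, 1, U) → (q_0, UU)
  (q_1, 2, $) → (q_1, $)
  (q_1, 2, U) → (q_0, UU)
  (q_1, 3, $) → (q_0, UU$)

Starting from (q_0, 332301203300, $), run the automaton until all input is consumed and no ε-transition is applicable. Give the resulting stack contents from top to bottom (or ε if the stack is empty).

(q_0, 332301203300, $)
  read 3, top $: go to q_0, push XX$ → (q_0, 32301203300, XX$)
  read 3, top X: go to q_0, push UX → (q_0, 2301203300, UXX$)
  read 2, top U: go to q_0, push XU → (q_0, 301203300, XUXX$)
  read 3, top X: go to q_0, push UX → (q_0, 01203300, UXUXX$)
  read 0, top U: go to q_1, push XU → (q_1, 1203300, XUXUXX$)
  read 1, top X: go to q_0, push XX → (q_0, 203300, XXUXUXX$)
  read 2, top X: go to q_1, push ε → (q_1, 03300, XUXUXX$)
  read 0, top X: go to q_0, push ε → (q_0, 3300, UXUXX$)
  read 3, top U: go to q_0, push UU → (q_0, 300, UUXUXX$)
  read 3, top U: go to q_0, push UU → (q_0, 00, UUUXUXX$)
  read 0, top U: go to q_1, push XU → (q_1, 0, XUUUXUXX$)
  read 0, top X: go to q_0, push ε → (q_0, ε, UUUXUXX$)
All input consumed in state q_0 with stack UUUXUXX$.

UUUXUXX$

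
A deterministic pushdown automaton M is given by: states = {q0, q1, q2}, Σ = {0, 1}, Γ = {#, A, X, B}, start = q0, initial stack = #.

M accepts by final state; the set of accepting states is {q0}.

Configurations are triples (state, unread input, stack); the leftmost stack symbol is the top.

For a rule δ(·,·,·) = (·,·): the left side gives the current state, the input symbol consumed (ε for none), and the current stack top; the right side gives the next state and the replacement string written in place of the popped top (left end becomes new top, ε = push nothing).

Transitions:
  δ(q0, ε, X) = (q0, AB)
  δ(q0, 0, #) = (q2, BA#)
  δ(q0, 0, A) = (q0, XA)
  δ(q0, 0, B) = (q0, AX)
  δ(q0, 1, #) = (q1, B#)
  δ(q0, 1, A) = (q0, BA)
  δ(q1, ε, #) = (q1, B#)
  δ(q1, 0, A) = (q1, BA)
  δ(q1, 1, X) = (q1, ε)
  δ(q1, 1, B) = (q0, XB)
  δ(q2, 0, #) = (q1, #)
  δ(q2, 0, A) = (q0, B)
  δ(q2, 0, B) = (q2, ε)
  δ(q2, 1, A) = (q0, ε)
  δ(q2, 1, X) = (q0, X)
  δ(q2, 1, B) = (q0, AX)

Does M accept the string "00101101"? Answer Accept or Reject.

Accept

(q0, 00101101, #)
  read 0, top #: go to q2, push BA# → (q2, 0101101, BA#)
  read 0, top B: go to q2, push ε → (q2, 101101, A#)
  read 1, top A: go to q0, push ε → (q0, 01101, #)
  read 0, top #: go to q2, push BA# → (q2, 1101, BA#)
  read 1, top B: go to q0, push AX → (q0, 101, AXA#)
  read 1, top A: go to q0, push BA → (q0, 01, BAXA#)
  read 0, top B: go to q0, push AX → (q0, 1, AXAXA#)
  read 1, top A: go to q0, push BA → (q0, ε, BAXAXA#)
All input consumed; state q0 ∈ F.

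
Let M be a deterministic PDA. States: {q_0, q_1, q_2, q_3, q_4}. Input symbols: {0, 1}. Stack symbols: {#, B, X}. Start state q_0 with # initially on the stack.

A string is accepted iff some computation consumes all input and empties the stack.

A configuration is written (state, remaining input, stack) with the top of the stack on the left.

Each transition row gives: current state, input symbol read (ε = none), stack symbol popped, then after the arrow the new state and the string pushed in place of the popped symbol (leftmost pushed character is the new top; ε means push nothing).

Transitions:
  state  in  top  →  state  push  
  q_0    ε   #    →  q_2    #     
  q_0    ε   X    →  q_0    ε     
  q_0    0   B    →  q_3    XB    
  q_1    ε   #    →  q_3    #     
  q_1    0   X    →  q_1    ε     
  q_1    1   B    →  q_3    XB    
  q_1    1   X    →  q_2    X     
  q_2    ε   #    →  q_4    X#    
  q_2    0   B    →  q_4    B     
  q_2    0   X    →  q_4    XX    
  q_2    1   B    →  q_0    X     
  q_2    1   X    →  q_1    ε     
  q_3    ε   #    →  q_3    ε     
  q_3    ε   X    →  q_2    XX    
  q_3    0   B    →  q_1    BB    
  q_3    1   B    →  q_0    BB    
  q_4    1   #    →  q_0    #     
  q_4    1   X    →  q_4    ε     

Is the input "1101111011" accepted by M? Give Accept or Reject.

(q_0, 1101111011, #) ⊢ (q_2, 1101111011, #) ⊢ (q_4, 1101111011, X#) ⊢ (q_4, 101111011, #) ⊢ (q_0, 01111011, #) ⊢ (q_2, 01111011, #) ⊢ (q_4, 01111011, X#)
No transition applies at (q_4, 01111011, X#); input not fully consumed.

Reject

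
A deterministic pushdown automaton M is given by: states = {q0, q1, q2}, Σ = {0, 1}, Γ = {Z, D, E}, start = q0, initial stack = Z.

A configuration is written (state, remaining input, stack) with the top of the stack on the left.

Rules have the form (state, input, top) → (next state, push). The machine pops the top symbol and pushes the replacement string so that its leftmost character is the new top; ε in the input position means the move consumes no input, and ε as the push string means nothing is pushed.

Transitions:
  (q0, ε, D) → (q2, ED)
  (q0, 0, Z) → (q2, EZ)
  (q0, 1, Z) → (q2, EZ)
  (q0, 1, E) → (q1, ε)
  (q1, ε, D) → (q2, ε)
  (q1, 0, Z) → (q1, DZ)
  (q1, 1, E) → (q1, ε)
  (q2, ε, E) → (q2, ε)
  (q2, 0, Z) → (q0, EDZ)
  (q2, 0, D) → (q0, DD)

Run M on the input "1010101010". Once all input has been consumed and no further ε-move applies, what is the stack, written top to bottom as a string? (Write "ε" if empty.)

EDZ

(q0, 1010101010, Z) ⊢ (q2, 010101010, EZ) ⊢ (q2, 010101010, Z) ⊢ (q0, 10101010, EDZ) ⊢ (q1, 0101010, DZ) ⊢ (q2, 0101010, Z) ⊢ (q0, 101010, EDZ) ⊢ (q1, 01010, DZ) ⊢ (q2, 01010, Z) ⊢ (q0, 1010, EDZ) ⊢ (q1, 010, DZ) ⊢ (q2, 010, Z) ⊢ (q0, 10, EDZ) ⊢ (q1, 0, DZ) ⊢ (q2, 0, Z) ⊢ (q0, ε, EDZ)
All input consumed in state q0 with stack EDZ.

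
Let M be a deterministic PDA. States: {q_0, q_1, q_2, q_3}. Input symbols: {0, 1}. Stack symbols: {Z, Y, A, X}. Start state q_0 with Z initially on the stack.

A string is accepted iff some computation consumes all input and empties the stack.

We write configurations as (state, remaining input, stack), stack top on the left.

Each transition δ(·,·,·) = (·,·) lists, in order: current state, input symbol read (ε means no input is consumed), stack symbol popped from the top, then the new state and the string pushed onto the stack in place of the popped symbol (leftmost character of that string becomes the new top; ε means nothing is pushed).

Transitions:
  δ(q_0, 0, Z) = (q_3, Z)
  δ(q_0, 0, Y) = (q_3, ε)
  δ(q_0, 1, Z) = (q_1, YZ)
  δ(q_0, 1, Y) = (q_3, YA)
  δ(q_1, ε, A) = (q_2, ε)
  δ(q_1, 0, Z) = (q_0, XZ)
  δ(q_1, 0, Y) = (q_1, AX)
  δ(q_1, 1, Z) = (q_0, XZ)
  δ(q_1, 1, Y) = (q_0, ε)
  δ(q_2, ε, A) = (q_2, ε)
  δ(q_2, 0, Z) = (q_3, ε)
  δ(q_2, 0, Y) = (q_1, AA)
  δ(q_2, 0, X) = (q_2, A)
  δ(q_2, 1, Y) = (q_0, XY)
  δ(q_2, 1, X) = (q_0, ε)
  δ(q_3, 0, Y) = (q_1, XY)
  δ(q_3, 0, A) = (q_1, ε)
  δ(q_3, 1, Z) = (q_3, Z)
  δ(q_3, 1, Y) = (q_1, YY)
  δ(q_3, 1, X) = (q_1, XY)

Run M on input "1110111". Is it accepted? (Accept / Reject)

(q_0, 1110111, Z)
  read 1, top Z: go to q_1, push YZ → (q_1, 110111, YZ)
  read 1, top Y: go to q_0, push ε → (q_0, 10111, Z)
  read 1, top Z: go to q_1, push YZ → (q_1, 0111, YZ)
  read 0, top Y: go to q_1, push AX → (q_1, 111, AXZ)
  ε-move, top A: go to q_2, push ε → (q_2, 111, XZ)
  read 1, top X: go to q_0, push ε → (q_0, 11, Z)
  read 1, top Z: go to q_1, push YZ → (q_1, 1, YZ)
  read 1, top Y: go to q_0, push ε → (q_0, ε, Z)
All input consumed; stack is Z, not empty, and no further ε-move applies.

Reject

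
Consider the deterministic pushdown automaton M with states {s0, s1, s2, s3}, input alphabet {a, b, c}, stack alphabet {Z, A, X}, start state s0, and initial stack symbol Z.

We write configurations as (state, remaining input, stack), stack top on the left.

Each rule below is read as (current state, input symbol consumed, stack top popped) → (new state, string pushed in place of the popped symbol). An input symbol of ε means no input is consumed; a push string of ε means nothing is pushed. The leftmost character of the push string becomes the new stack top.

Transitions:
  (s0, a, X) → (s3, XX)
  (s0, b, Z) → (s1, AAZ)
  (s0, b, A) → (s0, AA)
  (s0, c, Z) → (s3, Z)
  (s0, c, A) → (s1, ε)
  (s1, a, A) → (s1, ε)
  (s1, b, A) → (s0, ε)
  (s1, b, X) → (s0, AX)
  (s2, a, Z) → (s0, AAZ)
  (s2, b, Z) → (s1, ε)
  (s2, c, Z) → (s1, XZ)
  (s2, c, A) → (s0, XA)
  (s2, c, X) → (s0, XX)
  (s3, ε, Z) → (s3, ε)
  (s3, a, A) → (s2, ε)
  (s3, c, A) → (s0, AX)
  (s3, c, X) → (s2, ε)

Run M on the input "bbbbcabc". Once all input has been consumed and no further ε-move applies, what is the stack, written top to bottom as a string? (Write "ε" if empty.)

(s0, bbbbcabc, Z)
  read b, top Z: go to s1, push AAZ → (s1, bbbcabc, AAZ)
  read b, top A: go to s0, push ε → (s0, bbcabc, AZ)
  read b, top A: go to s0, push AA → (s0, bcabc, AAZ)
  read b, top A: go to s0, push AA → (s0, cabc, AAAZ)
  read c, top A: go to s1, push ε → (s1, abc, AAZ)
  read a, top A: go to s1, push ε → (s1, bc, AZ)
  read b, top A: go to s0, push ε → (s0, c, Z)
  read c, top Z: go to s3, push Z → (s3, ε, Z)
  ε-move, top Z: go to s3, push ε → (s3, ε, ε)
All input consumed in state s3 with stack ε.

ε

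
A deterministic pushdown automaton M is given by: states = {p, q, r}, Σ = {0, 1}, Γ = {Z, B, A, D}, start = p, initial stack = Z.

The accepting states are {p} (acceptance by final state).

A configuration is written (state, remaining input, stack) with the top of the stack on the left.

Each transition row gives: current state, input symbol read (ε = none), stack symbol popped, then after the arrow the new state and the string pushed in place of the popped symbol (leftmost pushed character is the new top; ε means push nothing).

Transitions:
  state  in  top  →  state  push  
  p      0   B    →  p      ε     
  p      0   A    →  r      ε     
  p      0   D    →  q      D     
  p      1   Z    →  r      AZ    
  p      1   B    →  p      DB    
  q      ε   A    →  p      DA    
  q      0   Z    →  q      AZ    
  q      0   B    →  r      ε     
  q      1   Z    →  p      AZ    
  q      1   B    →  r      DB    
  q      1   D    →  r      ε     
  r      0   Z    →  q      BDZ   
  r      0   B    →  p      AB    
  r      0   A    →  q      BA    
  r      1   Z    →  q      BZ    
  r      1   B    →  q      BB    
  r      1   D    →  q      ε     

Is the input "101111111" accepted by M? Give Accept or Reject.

Reject

(p, 101111111, Z) ⊢ (r, 01111111, AZ) ⊢ (q, 1111111, BAZ) ⊢ (r, 111111, DBAZ) ⊢ (q, 11111, BAZ) ⊢ (r, 1111, DBAZ) ⊢ (q, 111, BAZ) ⊢ (r, 11, DBAZ) ⊢ (q, 1, BAZ) ⊢ (r, ε, DBAZ)
All input consumed; state r ∉ F and no further ε-move applies.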